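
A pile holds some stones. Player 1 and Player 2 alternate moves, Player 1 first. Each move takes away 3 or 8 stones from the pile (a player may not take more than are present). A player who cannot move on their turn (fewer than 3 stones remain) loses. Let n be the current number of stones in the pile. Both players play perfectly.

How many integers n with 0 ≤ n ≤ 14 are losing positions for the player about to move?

Use the standard recursion: the mover loses at a terminal position; elsewhere, the mover wins exactly when some move hands the opponent an L position.
n=0: no move → L
n=1: no move → L
n=2: no move → L
n=3: W (go to 0, an L position)
n=4: W (go to 1, an L position)
n=5: W (go to 2, an L position)
n=6: L (sole option 3(W) is W)
n=7: L (sole option 4(W) is W)
n=8: W (go to 0, an L position)
n=9: W (go to 6, an L position)
n=10: W (go to 7, an L position)
n=11: L (options 8(W), 3(W) are all W)
n=12: L (options 9(W), 4(W) are all W)
n=13: L (options 10(W), 5(W) are all W)
n=14: W (go to 11, an L position)
L entries with 0 ≤ n ≤ 14: n = 0, 1, 2, 6, 7, 11, 12, 13; that makes 8.

8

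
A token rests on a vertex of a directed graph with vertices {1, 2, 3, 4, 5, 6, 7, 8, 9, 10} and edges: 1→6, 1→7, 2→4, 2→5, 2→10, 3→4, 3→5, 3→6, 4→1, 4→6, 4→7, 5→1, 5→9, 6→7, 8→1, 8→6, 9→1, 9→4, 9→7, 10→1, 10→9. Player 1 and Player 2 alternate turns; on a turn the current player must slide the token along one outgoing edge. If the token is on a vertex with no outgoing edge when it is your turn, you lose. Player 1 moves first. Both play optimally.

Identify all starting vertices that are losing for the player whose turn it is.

Compute win/loss labels from the base case upward. A position with no move is L. Any other position is W if it can reach an L in one move, else L.
Every edge goes from a vertex to one that appears earlier in the order 7, 6, 1, 4, 9, 5, 10, 3, 8, 2, so processing vertices in that order labels each vertex after all of its successors.
7: no outgoing edge → L
6: reaches L-position 7 → W
1: reaches L-position 7 → W
4: reaches L-position 7 → W
9: reaches L-position 7 → W
5: only reaches 9(W), 1(W), all W → L
10: only reaches 9(W), 1(W), all W → L
3: reaches L-position 5 → W
8: only reaches 1(W), 6(W), all W → L
2: reaches L-position 10 → W
Reading off the rows marked L gives the requested list; there are 4 such vertices.

5, 7, 8, 10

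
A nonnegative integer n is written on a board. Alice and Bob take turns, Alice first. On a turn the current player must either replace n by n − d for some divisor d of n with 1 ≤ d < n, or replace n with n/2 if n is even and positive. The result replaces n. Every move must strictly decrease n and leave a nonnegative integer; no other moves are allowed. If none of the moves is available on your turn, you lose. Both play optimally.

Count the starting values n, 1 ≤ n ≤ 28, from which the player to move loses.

Work bottom-up. With no move the player to move loses. Otherwise the position is W if at least one move leads to an L position for the opponent, and L if every move leads to a W.
n=0: no move → L
n=1: no move → L
n=2: W (go to 1, an L position)
n=3: L (sole option 2(W) is W)
n=4: W (go to 3, an L position)
n=5: L (sole option 4(W) is W)
n=6: W (go to 3, an L position)
n=7: L (sole option 6(W) is W)
n=8: W (go to 7, an L position)
n=9: L (options 6(W), 8(W) are all W)
n=10: W (go to 5, an L position)
n=11: L (sole option 10(W) is W)
n=12: W (go to 9, an L position)
n=13: L (sole option 12(W) is W)
n=14: W (go to 7, an L position)
n=15: L (options 10(W), 12(W), 14(W) are all W)
n=16: W (go to 15, an L position)
n=17: L (sole option 16(W) is W)
n=18: W (go to 9, an L position)
n=19: L (sole option 18(W) is W)
n=20: W (go to 15, an L position)
n=21: L (options 14(W), 18(W), 20(W) are all W)
n=22: W (go to 11, an L position)
n=23: L (sole option 22(W) is W)
n=24: W (go to 21, an L position)
n=25: L (options 20(W), 24(W) are all W)
n=26: W (go to 13, an L position)
n=27: L (options 18(W), 24(W), 26(W) are all W)
n=28: W (go to 21, an L position)
L entries with 1 ≤ n ≤ 28 (n=0 is outside the asked range and is not counted): n = 1, 3, 5, 7, 9, 11, 13, 15, 17, 19, 21, 23, 25, 27; that makes 14.

14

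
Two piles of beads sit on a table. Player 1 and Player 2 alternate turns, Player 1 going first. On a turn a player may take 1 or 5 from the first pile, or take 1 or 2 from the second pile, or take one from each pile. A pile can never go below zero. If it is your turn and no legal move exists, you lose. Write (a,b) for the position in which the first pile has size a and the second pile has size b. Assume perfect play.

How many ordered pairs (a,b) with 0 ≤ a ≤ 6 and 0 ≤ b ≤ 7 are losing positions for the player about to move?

Positions with no move are L. A position that does have a move is losing for the player to move precisely when every available move leads to a winning position for the opponent. Fill in the labels:
Every move lowers a or b (never raises either), so fill the grid row by row in increasing a, and left to right within a row: each cell's successors are then already labelled.
      b=0  b=1  b=2  b=3  b=4  b=5  b=6  b=7
a=0:    L    W    W    L    W    W    L    W
a=1:    W    W    L    W    W    L    W    W
a=2:    L    W    W    W    L    W    W    L
a=3:    W    W    L    W    W    W    L    W
a=4:    L    W    W    W    L    W    W    W
a=5:    W    W    L    W    W    W    W    L
a=6:    L    W    W    W    L    W    W    W
Cells with no legal move (terminal, hence L): (0,0).
The remaining L cells, each justified by listing all of its moves:
(0,3): →(0,2)(W), (0,1)(W) — all W, so L
(0,6): →(0,5)(W), (0,4)(W) — all W, so L
(1,2): →(0,2)(W), (1,1)(W), (1,0)(W), (0,1)(W) — all W, so L
(1,5): →(0,5)(W), (1,4)(W), (1,3)(W), (0,4)(W) — all W, so L
(2,0): →(1,0)(W) only, which is W, so L
(2,4): →(1,4)(W), (2,3)(W), (2,2)(W), (1,3)(W) — all W, so L
(2,7): →(1,7)(W), (2,6)(W), (2,5)(W), (1,6)(W) — all W, so L
(3,2): →(2,2)(W), (3,1)(W), (3,0)(W), (2,1)(W) — all W, so L
(3,6): →(2,6)(W), (3,5)(W), (3,4)(W), (2,5)(W) — all W, so L
(4,0): →(3,0)(W) only, which is W, so L
(4,4): →(3,4)(W), (4,3)(W), (4,2)(W), (3,3)(W) — all W, so L
(5,2): →(4,2)(W), (0,2)(W), (5,1)(W), (5,0)(W), (4,1)(W) — all W, so L
(5,7): →(4,7)(W), (0,7)(W), (5,6)(W), (5,5)(W), (4,6)(W) — all W, so L
(6,0): →(5,0)(W), (1,0)(W) — all W, so L
(6,4): →(5,4)(W), (1,4)(W), (6,3)(W), (6,2)(W), (5,3)(W) — all W, so L
Every other cell has at least one move into one of the L cells above, so it is W.
L cells per row: a=0: 3, a=1: 2, a=2: 3, a=3: 2, a=4: 2, a=5: 2, a=6: 2; total 16.

16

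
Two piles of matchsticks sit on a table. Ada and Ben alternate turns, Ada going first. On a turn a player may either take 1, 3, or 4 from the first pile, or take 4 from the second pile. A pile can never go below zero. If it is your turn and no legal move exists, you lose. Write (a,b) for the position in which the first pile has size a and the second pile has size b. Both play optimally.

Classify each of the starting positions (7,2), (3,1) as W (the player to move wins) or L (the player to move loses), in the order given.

Work bottom-up. With no move the player to move loses. Otherwise the position is W if at least one move leads to an L position for the opponent, and L if every move leads to a W.
No move ever increases a pile, so every position that can arise here has a ≤ 7 and b ≤ 2; it is enough to label the cells with 0 ≤ a ≤ 7 and 0 ≤ b ≤ 2.
Every move lowers a or b (never raises either), so fill the grid row by row in increasing a, and left to right within a row: each cell's successors are then already labelled.
      b=0  b=1  b=2
a=0:    L    L    L
a=1:    W    W    W
a=2:    L    L    L
a=3:    W    W    W
a=4:    W    W    W
a=5:    W    W    W
a=6:    W    W    W
a=7:    L    L    L
Cells with no legal move (terminal, hence L): (0,0), (0,1), (0,2).
The remaining L cells, each justified by listing all of its moves:
(2,0): only reaches (1,0)(W), which is W → L
(2,1): only reaches (1,1)(W), which is W → L
(2,2): only reaches (1,2)(W), which is W → L
(7,0): only reaches (6,0)(W), (4,0)(W), (3,0)(W), all W → L
(7,1): only reaches (6,1)(W), (4,1)(W), (3,1)(W), all W → L
(7,2): only reaches (6,2)(W), (4,2)(W), (3,2)(W), all W → L
Every other cell has at least one move into one of the L cells above, so it is W.
(7,2): one of the L cells justified above, so L
(3,1): the move to (2,1) reaches an L cell, so W

(7,2): L, (3,1): W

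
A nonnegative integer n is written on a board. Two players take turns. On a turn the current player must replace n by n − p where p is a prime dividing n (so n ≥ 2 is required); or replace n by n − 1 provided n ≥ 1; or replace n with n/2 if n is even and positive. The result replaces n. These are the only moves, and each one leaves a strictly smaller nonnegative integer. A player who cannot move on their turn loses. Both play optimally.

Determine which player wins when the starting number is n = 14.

The second player wins.

Positions with no move are L. A position that does have a move is losing for the player to move precisely when every available move leads to a winning position for the opponent. Fill in the labels:
n=0: no move → L
n=1: reaches L-position 0 → W
n=2: reaches L-position 0 → W
n=3: reaches L-position 0 → W
n=4: only reaches 2(W), 3(W), all W → L
n=5: reaches L-position 0 → W
n=6: reaches L-position 4 → W
n=7: reaches L-position 0 → W
n=8: reaches L-position 4 → W
n=9: only reaches 6(W), 8(W), all W → L
n=10: reaches L-position 9 → W
n=11: reaches L-position 0 → W
n=12: reaches L-position 9 → W
n=13: reaches L-position 0 → W
n=14: only reaches 7(W), 12(W), 13(W), all W → L
Every move from 14 reaches a W position, so the mover loses.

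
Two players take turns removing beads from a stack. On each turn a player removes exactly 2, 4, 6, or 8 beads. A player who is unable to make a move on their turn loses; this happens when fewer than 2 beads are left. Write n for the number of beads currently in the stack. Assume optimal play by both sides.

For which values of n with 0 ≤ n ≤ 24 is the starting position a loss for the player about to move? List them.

0, 1, 10, 11, 20, 21

Build the W/L table. Terminal = L. A non-terminal position is W if it has a move to some L; otherwise it is L.
n=0: no move → L
n=1: no move → L
n=2: W (go to 0, an L position)
n=3: W (go to 1, an L position)
n=4: W (go to 0, an L position)
n=5: W (go to 1, an L position)
n=6: W (go to 0, an L position)
n=7: W (go to 1, an L position)
n=8: W (go to 0, an L position)
n=9: W (go to 1, an L position)
n=10: L (options 8(W), 6(W), 4(W), 2(W) are all W)
n=11: L (options 9(W), 7(W), 5(W), 3(W) are all W)
n=12: W (go to 10, an L position)
n=13: W (go to 11, an L position)
n=14: W (go to 10, an L position)
n=15: W (go to 11, an L position)
n=16: W (go to 10, an L position)
n=17: W (go to 11, an L position)
n=18: W (go to 10, an L position)
n=19: W (go to 11, an L position)
n=20: L (options 18(W), 16(W), 14(W), 12(W) are all W)
n=21: L (options 19(W), 17(W), 15(W), 13(W) are all W)
n=22: W (go to 20, an L position)
n=23: W (go to 21, an L position)
n=24: W (go to 20, an L position)
The losing starting values of n are exactly the entries labelled L in this table (6 of them).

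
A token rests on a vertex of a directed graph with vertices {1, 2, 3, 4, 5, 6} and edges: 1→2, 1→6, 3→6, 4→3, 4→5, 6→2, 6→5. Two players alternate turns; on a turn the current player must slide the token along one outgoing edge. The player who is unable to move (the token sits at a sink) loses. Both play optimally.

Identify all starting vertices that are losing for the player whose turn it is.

2, 3, 5

Positions with no move are L. A position that does have a move is losing for the player to move precisely when every available move leads to a winning position for the opponent. Fill in the labels:
Every edge goes from a vertex to one that appears earlier in the order 5, 2, 6, 3, 1, 4, so processing vertices in that order labels each vertex after all of its successors.
5: no outgoing edge → L
2: no outgoing edge → L
6: →2(L), so W
3: →6(W) only, which is W, so L
1: →2(L), so W
4: →3(L), so W
The losing starting vertices are exactly the entries labelled L in this table (3 of them).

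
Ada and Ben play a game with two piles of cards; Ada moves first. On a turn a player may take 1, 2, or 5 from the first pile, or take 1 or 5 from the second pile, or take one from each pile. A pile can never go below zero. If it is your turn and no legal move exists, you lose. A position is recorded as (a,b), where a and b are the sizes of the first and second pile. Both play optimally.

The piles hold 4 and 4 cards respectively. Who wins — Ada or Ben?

Positions with no move are L. A position that does have a move is losing for the player to move precisely when every available move leads to a winning position for the opponent. Fill in the labels:
No move ever increases a pile, so every position that can arise here has a ≤ 4 and b ≤ 4; it is enough to label the cells with 0 ≤ a ≤ 4 and 0 ≤ b ≤ 4.
Every move lowers a or b (never raises either), so fill the grid row by row in increasing a, and left to right within a row: each cell's successors are then already labelled.
      b=0  b=1  b=2  b=3  b=4
a=0:    L    W    L    W    L
a=1:    W    W    W    W    W
a=2:    W    L    W    L    W
a=3:    L    W    W    W    W
a=4:    W    W    L    W    L
Cells with no legal move (terminal, hence L): (0,0).
The remaining L cells, each justified by listing all of its moves:
(0,2): the only move is to (0,1)(W), a W ⇒ L
(0,4): the only move is to (0,3)(W), a W ⇒ L
(2,1): moves to (1,1)(W), (0,1)(W), (2,0)(W), (1,0)(W); every one is W ⇒ L
(2,3): moves to (1,3)(W), (0,3)(W), (2,2)(W), (1,2)(W); every one is W ⇒ L
(3,0): moves to (2,0)(W), (1,0)(W); every one is W ⇒ L
(4,2): moves to (3,2)(W), (2,2)(W), (4,1)(W), (3,1)(W); every one is W ⇒ L
(4,4): moves to (3,4)(W), (2,4)(W), (4,3)(W), (3,3)(W); every one is W ⇒ L
Every other cell has at least one move into one of the L cells above, so it is W.
Every move from (4,4) reaches a W position, so the mover loses.

Ben wins.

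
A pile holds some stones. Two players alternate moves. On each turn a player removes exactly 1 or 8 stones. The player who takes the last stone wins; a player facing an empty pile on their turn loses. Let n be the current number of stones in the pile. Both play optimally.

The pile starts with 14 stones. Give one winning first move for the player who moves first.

Remove 1, leaving 13.

Classify positions by backward induction: terminal positions (no move available) are L. From any other position, the mover wins iff some move reaches an L.
n=0: no move → L
n=1: reaches L-position 0 → W
n=2: only reaches 1(W), which is W → L
n=3: reaches L-position 2 → W
n=4: only reaches 3(W), which is W → L
n=5: reaches L-position 4 → W
n=6: only reaches 5(W), which is W → L
n=7: reaches L-position 6 → W
n=8: reaches L-position 0 → W
n=9: only reaches 8(W), 1(W), all W → L
n=10: reaches L-position 9 → W
n=11: only reaches 10(W), 3(W), all W → L
n=12: reaches L-position 11 → W
n=13: only reaches 12(W), 5(W), all W → L
n=14: reaches L-position 13 → W
From 14, the L positions reachable in one move are: 13, 6. Any move reaching one of these is winning.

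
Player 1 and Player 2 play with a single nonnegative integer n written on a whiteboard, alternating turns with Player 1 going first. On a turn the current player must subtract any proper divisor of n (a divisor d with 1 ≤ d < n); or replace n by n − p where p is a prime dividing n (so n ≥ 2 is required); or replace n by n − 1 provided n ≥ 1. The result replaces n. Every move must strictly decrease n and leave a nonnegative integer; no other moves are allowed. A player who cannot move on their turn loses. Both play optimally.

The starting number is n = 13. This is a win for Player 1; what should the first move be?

Classify positions by backward induction: terminal positions (no move available) are L. From any other position, the mover wins iff some move reaches an L.
n=0: no move → L
n=1: W (go to 0, an L position)
n=2: W (go to 0, an L position)
n=3: W (go to 0, an L position)
n=4: L (options 2(W), 3(W) are all W)
n=5: W (go to 0, an L position)
n=6: W (go to 4, an L position)
n=7: W (go to 0, an L position)
n=8: W (go to 4, an L position)
n=9: L (options 6(W), 8(W) are all W)
n=10: W (go to 9, an L position)
n=11: W (go to 0, an L position)
n=12: W (go to 9, an L position)
n=13: W (go to 0, an L position)
From 13, the L positions reachable in one move are: 0.

Move to 0.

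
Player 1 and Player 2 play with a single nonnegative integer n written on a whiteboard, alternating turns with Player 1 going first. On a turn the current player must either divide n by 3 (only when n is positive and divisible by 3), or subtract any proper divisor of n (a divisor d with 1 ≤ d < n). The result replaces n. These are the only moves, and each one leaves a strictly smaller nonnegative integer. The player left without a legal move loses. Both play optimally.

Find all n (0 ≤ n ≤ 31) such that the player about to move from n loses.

0, 1, 4, 7, 9, 11, 13, 15, 17, 19, 23, 25, 28, 31

Label each position W (a win for the player to move) or L (a loss). A position with no legal move is L; any other position is W exactly when some move reaches an L, and L when every move reaches a W.
n=0: no move → L
n=1: no move → L
n=2: reaches L-position 1 → W
n=3: reaches L-position 1 → W
n=4: only reaches 2(W), 3(W), all W → L
n=5: reaches L-position 4 → W
n=6: reaches L-position 4 → W
n=7: only reaches 6(W), which is W → L
n=8: reaches L-position 4 → W
n=9: only reaches 3(W), 6(W), 8(W), all W → L
n=10: reaches L-position 9 → W
n=11: only reaches 10(W), which is W → L
n=12: reaches L-position 4 → W
n=13: only reaches 12(W), which is W → L
n=14: reaches L-position 7 → W
n=15: only reaches 5(W), 10(W), 12(W), 14(W), all W → L
n=16: reaches L-position 15 → W
n=17: only reaches 16(W), which is W → L
n=18: reaches L-position 9 → W
n=19: only reaches 18(W), which is W → L
n=20: reaches L-position 15 → W
n=21: reaches L-position 7 → W
n=22: reaches L-position 11 → W
n=23: only reaches 22(W), which is W → L
n=24: reaches L-position 23 → W
n=25: only reaches 20(W), 24(W), all W → L
n=26: reaches L-position 13 → W
n=27: reaches L-position 9 → W
n=28: only reaches 14(W), 21(W), 24(W), 26(W), 27(W), all W → L
n=29: reaches L-position 28 → W
n=30: reaches L-position 15 → W
n=31: only reaches 30(W), which is W → L
The losing starting values of n are exactly the entries labelled L in this table (14 of them).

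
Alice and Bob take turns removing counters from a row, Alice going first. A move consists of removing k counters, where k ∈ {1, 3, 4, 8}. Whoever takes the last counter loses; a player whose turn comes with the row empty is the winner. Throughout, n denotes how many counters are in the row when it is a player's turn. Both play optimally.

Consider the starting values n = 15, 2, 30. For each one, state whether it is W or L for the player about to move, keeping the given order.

Work bottom-up. With no move the player to move wins. Otherwise the position is W if at least one move leads to an L position for the opponent, and L if every move leads to a W.
n=0: no move; the opponent has just taken the last counter and therefore loses → W
n=1: the only move is to 0(W), a W ⇒ L
n=2: can move to 1, which is L ⇒ W
n=3: moves to 2(W), 0(W); every one is W ⇒ L
n=4: can move to 3, which is L ⇒ W
n=5: can move to 1, which is L ⇒ W
n=6: can move to 3, which is L ⇒ W
n=7: can move to 3, which is L ⇒ W
n=8: moves to 7(W), 5(W), 4(W), 0(W); every one is W ⇒ L
n=9: can move to 8, which is L ⇒ W
n=10: moves to 9(W), 7(W), 6(W), 2(W); every one is W ⇒ L
n=11: can move to 10, which is L ⇒ W
n=12: can move to 8, which is L ⇒ W
n=13: can move to 10, which is L ⇒ W
n=14: can move to 10, which is L ⇒ W
n=15: moves to 14(W), 12(W), 11(W), 7(W); every one is W ⇒ L
n=16: can move to 15, which is L ⇒ W
n=17: moves to 16(W), 14(W), 13(W), 9(W); every one is W ⇒ L
n=18: can move to 17, which is L ⇒ W
n=19: can move to 15, which is L ⇒ W
n=20: can move to 17, which is L ⇒ W
n=21: can move to 17, which is L ⇒ W
n=22: moves to 21(W), 19(W), 18(W), 14(W); every one is W ⇒ L
n=23: can move to 22, which is L ⇒ W
n=24: moves to 23(W), 21(W), 20(W), 16(W); every one is W ⇒ L
n=25: can move to 24, which is L ⇒ W
n=26: can move to 22, which is L ⇒ W
n=27: can move to 24, which is L ⇒ W
n=28: can move to 24, which is L ⇒ W
n=29: moves to 28(W), 26(W), 25(W), 21(W); every one is W ⇒ L
n=30: can move to 29, which is L ⇒ W

15: L, 2: W, 30: W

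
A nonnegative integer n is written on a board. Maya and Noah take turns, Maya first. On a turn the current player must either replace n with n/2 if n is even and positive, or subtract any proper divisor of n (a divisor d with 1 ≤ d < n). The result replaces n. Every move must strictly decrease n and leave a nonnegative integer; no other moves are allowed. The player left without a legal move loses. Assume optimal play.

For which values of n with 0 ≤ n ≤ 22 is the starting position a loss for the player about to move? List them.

0, 1, 3, 5, 7, 9, 11, 13, 15, 17, 19, 21

Compute win/loss labels from the base case upward. A position with no move is L. Any other position is W if it can reach an L in one move, else L.
n=0: no move → L
n=1: no move → L
n=2: reaches L-position 1 → W
n=3: only reaches 2(W), which is W → L
n=4: reaches L-position 3 → W
n=5: only reaches 4(W), which is W → L
n=6: reaches L-position 3 → W
n=7: only reaches 6(W), which is W → L
n=8: reaches L-position 7 → W
n=9: only reaches 6(W), 8(W), all W → L
n=10: reaches L-position 5 → W
n=11: only reaches 10(W), which is W → L
n=12: reaches L-position 9 → W
n=13: only reaches 12(W), which is W → L
n=14: reaches L-position 7 → W
n=15: only reaches 10(W), 12(W), 14(W), all W → L
n=16: reaches L-position 15 → W
n=17: only reaches 16(W), which is W → L
n=18: reaches L-position 9 → W
n=19: only reaches 18(W), which is W → L
n=20: reaches L-position 15 → W
n=21: only reaches 14(W), 18(W), 20(W), all W → L
n=22: reaches L-position 11 → W
The losing starting values of n are exactly the entries labelled L in this table (12 of them).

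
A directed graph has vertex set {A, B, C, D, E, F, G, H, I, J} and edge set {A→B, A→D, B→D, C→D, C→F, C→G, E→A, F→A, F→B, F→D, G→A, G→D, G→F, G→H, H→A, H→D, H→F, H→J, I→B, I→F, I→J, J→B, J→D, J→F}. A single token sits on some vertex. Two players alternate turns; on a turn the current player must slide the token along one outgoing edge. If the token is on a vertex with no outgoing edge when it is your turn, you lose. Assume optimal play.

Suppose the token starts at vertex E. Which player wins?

Label each position W (a win for the player to move) or L (a loss). A position with no legal move is L; any other position is W exactly when some move reaches an L, and L when every move reaches a W.
Every edge goes from a vertex to one that appears earlier in the order D, B, A, F, J, H, E, G, C, I, so processing vertices in that order labels each vertex after all of its successors.
D: no outgoing edge → L
B: can move to D, which is L ⇒ W
A: can move to D, which is L ⇒ W
F: can move to D, which is L ⇒ W
J: can move to D, which is L ⇒ W
H: can move to D, which is L ⇒ W
E: the only move is to A(W), a W ⇒ L
G: can move to D, which is L ⇒ W
C: can move to D, which is L ⇒ W
I: moves to J(W), F(W), B(W); every one is W ⇒ L
The starting position E is L: whatever the player to move does, the opponent receives a W position.

The second player wins.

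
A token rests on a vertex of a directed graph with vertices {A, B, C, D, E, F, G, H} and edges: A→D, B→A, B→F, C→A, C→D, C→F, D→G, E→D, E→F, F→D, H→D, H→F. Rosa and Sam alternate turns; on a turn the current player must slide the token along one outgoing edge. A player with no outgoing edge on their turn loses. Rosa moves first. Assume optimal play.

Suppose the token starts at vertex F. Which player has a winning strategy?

Sam wins.

Work bottom-up. With no move the player to move loses. Otherwise the position is W if at least one move leads to an L position for the opponent, and L if every move leads to a W.
Every edge goes from a vertex to one that appears earlier in the order G, D, F, A, E, C, H, B, so processing vertices in that order labels each vertex after all of its successors.
G: no outgoing edge → L
D: reaches L-position G → W
F: only reaches D(W), which is W → L
A: only reaches D(W), which is W → L
E: reaches L-position F → W
C: reaches L-position A → W
H: reaches L-position F → W
B: reaches L-position A → W
The starting position F is L: whatever Rosa does, the opponent receives a W position.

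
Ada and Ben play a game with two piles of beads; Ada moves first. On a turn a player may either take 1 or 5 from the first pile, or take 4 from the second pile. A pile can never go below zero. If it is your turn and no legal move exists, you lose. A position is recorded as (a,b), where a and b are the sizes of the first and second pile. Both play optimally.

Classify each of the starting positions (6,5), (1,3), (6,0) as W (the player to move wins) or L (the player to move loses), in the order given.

(6,5): W, (1,3): W, (6,0): L

Use the standard recursion: the mover loses at a terminal position; elsewhere, the mover wins exactly when some move hands the opponent an L position.
No move ever increases a pile, so every position that can arise here has a ≤ 6 and b ≤ 5; it is enough to label the cells with 0 ≤ a ≤ 6 and 0 ≤ b ≤ 5.
Every move lowers a or b (never raises either), so fill the grid row by row in increasing a, and left to right within a row: each cell's successors are then already labelled.
      b=0  b=1  b=2  b=3  b=4  b=5
a=0:    L    L    L    L    W    W
a=1:    W    W    W    W    L    L
a=2:    L    L    L    L    W    W
a=3:    W    W    W    W    L    L
a=4:    L    L    L    L    W    W
a=5:    W    W    W    W    L    L
a=6:    L    L    L    L    W    W
Cells with no legal move (terminal, hence L): (0,0), (0,1), (0,2), (0,3).
The remaining L cells, each justified by listing all of its moves:
(1,4): only reaches (0,4)(W), (1,0)(W), all W → L
(1,5): only reaches (0,5)(W), (1,1)(W), all W → L
(2,0): only reaches (1,0)(W), which is W → L
(2,1): only reaches (1,1)(W), which is W → L
(2,2): only reaches (1,2)(W), which is W → L
(2,3): only reaches (1,3)(W), which is W → L
(3,4): only reaches (2,4)(W), (3,0)(W), all W → L
(3,5): only reaches (2,5)(W), (3,1)(W), all W → L
(4,0): only reaches (3,0)(W), which is W → L
(4,1): only reaches (3,1)(W), which is W → L
(4,2): only reaches (3,2)(W), which is W → L
(4,3): only reaches (3,3)(W), which is W → L
(5,4): only reaches (4,4)(W), (0,4)(W), (5,0)(W), all W → L
(5,5): only reaches (4,5)(W), (0,5)(W), (5,1)(W), all W → L
(6,0): only reaches (5,0)(W), (1,0)(W), all W → L
(6,1): only reaches (5,1)(W), (1,1)(W), all W → L
(6,2): only reaches (5,2)(W), (1,2)(W), all W → L
(6,3): only reaches (5,3)(W), (1,3)(W), all W → L
Every other cell has at least one move into one of the L cells above, so it is W.
(6,5): the move to (5,5) reaches an L cell, so W
(1,3): the move to (0,3) reaches an L cell, so W
(6,0): one of the L cells justified above, so L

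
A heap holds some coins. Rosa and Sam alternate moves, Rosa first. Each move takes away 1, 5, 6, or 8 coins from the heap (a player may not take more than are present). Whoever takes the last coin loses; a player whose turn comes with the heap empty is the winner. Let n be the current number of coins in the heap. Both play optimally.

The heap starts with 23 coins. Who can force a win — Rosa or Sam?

Build the W/L table. Terminal = W. A non-terminal position is W if it has a move to some L; otherwise it is L.
n=0: no move; the opponent has just taken the last coin and therefore loses → W
n=1: →0(W) only, which is W, so L
n=2: →1(L), so W
n=3: →2(W) only, which is W, so L
n=4: →3(L), so W
n=5: →4(W), 0(W) — all W, so L
n=6: →5(L), so W
n=7: →1(L), so W
n=8: →3(L), so W
n=9: →3(L), so W
n=10: →5(L), so W
n=11: →5(L), so W
n=12: →11(W), 7(W), 6(W), 4(W) — all W, so L
n=13: →12(L), so W
n=14: →13(W), 9(W), 8(W), 6(W) — all W, so L
n=15: →14(L), so W
n=16: →15(W), 11(W), 10(W), 8(W) — all W, so L
n=17: →16(L), so W
n=18: →12(L), so W
n=19: →14(L), so W
n=20: →14(L), so W
n=21: →16(L), so W
n=22: →16(L), so W
n=23: →22(W), 18(W), 17(W), 15(W) — all W, so L
Every move from 23 reaches a W position, so the mover loses.

Sam wins.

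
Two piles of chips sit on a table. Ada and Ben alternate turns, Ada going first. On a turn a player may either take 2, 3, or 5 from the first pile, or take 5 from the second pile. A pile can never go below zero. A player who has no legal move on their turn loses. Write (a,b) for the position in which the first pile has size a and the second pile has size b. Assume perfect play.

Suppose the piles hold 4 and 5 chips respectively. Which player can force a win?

Work bottom-up. With no move the player to move loses. Otherwise the position is W if at least one move leads to an L position for the opponent, and L if every move leads to a W.
No move ever increases a pile, so every position that can arise here has a ≤ 4 and b ≤ 5; it is enough to label the cells with 0 ≤ a ≤ 4 and 0 ≤ b ≤ 5.
Every move lowers a or b (never raises either), so fill the grid row by row in increasing a, and left to right within a row: each cell's successors are then already labelled.
      b=0  b=1  b=2  b=3  b=4  b=5
a=0:    L    L    L    L    L    W
a=1:    L    L    L    L    L    W
a=2:    W    W    W    W    W    L
a=3:    W    W    W    W    W    L
a=4:    W    W    W    W    W    W
Cells with no legal move (terminal, hence L): (0,0), (0,1), (0,2), (0,3), (0,4), (1,0), (1,1), (1,2), (1,3), (1,4).
The remaining L cells, each justified by listing all of its moves:
(2,5): only reaches (0,5)(W), (2,0)(W), all W → L
(3,5): only reaches (1,5)(W), (0,5)(W), (3,0)(W), all W → L
Every other cell has at least one move into one of the L cells above, so it is W.
From (4,5) Ada can move to (2,5), reaching an L position.

Ada wins.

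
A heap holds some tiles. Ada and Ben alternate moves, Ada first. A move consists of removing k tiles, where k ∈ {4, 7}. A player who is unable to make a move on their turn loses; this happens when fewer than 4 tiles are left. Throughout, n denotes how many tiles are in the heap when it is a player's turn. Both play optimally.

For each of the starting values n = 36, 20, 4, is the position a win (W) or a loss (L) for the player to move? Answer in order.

Build the W/L table. Terminal = L. A non-terminal position is W if it has a move to some L; otherwise it is L.
n=0: no move → L
n=1: no move → L
n=2: no move → L
n=3: no move → L
n=4: can move to 0, which is L ⇒ W
n=5: can move to 1, which is L ⇒ W
n=6: can move to 2, which is L ⇒ W
n=7: can move to 3, which is L ⇒ W
n=8: can move to 1, which is L ⇒ W
n=9: can move to 2, which is L ⇒ W
n=10: can move to 3, which is L ⇒ W
n=11: moves to 7(W), 4(W); every one is W ⇒ L
n=12: moves to 8(W), 5(W); every one is W ⇒ L
n=13: moves to 9(W), 6(W); every one is W ⇒ L
n=14: moves to 10(W), 7(W); every one is W ⇒ L
n=15: can move to 11, which is L ⇒ W
n=16: can move to 12, which is L ⇒ W
n=17: can move to 13, which is L ⇒ W
n=18: can move to 14, which is L ⇒ W
n=19: can move to 12, which is L ⇒ W
n=20: can move to 13, which is L ⇒ W
n=21: can move to 14, which is L ⇒ W
n=22: moves to 18(W), 15(W); every one is W ⇒ L
n=23: moves to 19(W), 16(W); every one is W ⇒ L
n=24: moves to 20(W), 17(W); every one is W ⇒ L
n=25: moves to 21(W), 18(W); every one is W ⇒ L
n=26: can move to 22, which is L ⇒ W
n=27: can move to 23, which is L ⇒ W
n=28: can move to 24, which is L ⇒ W
n=29: can move to 25, which is L ⇒ W
n=30: can move to 23, which is L ⇒ W
n=31: can move to 24, which is L ⇒ W
n=32: can move to 25, which is L ⇒ W
n=33: moves to 29(W), 26(W); every one is W ⇒ L
n=34: moves to 30(W), 27(W); every one is W ⇒ L
n=35: moves to 31(W), 28(W); every one is W ⇒ L
n=36: moves to 32(W), 29(W); every one is W ⇒ L

36: L, 20: W, 4: W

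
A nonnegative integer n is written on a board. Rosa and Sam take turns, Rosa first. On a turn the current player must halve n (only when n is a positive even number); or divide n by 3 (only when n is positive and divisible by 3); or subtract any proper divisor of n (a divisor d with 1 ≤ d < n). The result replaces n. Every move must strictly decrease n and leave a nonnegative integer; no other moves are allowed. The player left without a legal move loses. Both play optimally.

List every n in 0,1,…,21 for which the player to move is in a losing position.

0, 1, 4, 7, 9, 11, 13, 15, 17, 19

Label each position W (a win for the player to move) or L (a loss). A position with no legal move is L; any other position is W exactly when some move reaches an L, and L when every move reaches a W.
n=0: no move → L
n=1: no move → L
n=2: W (go to 1, an L position)
n=3: W (go to 1, an L position)
n=4: L (options 2(W), 3(W) are all W)
n=5: W (go to 4, an L position)
n=6: W (go to 4, an L position)
n=7: L (sole option 6(W) is W)
n=8: W (go to 4, an L position)
n=9: L (options 3(W), 6(W), 8(W) are all W)
n=10: W (go to 9, an L position)
n=11: L (sole option 10(W) is W)
n=12: W (go to 4, an L position)
n=13: L (sole option 12(W) is W)
n=14: W (go to 7, an L position)
n=15: L (options 5(W), 10(W), 12(W), 14(W) are all W)
n=16: W (go to 15, an L position)
n=17: L (sole option 16(W) is W)
n=18: W (go to 9, an L position)
n=19: L (sole option 18(W) is W)
n=20: W (go to 15, an L position)
n=21: W (go to 7, an L position)
The losing starting values of n are exactly the entries labelled L in this table (10 of them).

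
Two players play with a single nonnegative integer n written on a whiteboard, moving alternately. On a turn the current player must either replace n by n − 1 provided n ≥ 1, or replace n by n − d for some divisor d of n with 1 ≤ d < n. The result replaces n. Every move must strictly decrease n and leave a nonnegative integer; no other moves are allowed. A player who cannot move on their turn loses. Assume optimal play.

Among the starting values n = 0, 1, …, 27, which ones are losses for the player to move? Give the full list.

0, 2, 5, 7, 9, 11, 13, 15, 17, 19, 21, 23, 25, 27

Classify positions by backward induction: terminal positions (no move available) are L. From any other position, the mover wins iff some move reaches an L.
n=0: no move → L
n=1: reaches L-position 0 → W
n=2: only reaches 1(W), which is W → L
n=3: reaches L-position 2 → W
n=4: reaches L-position 2 → W
n=5: only reaches 4(W), which is W → L
n=6: reaches L-position 5 → W
n=7: only reaches 6(W), which is W → L
n=8: reaches L-position 7 → W
n=9: only reaches 6(W), 8(W), all W → L
n=10: reaches L-position 5 → W
n=11: only reaches 10(W), which is W → L
n=12: reaches L-position 9 → W
n=13: only reaches 12(W), which is W → L
n=14: reaches L-position 7 → W
n=15: only reaches 10(W), 12(W), 14(W), all W → L
n=16: reaches L-position 15 → W
n=17: only reaches 16(W), which is W → L
n=18: reaches L-position 9 → W
n=19: only reaches 18(W), which is W → L
n=20: reaches L-position 15 → W
n=21: only reaches 14(W), 18(W), 20(W), all W → L
n=22: reaches L-position 11 → W
n=23: only reaches 22(W), which is W → L
n=24: reaches L-position 21 → W
n=25: only reaches 20(W), 24(W), all W → L
n=26: reaches L-position 13 → W
n=27: only reaches 18(W), 24(W), 26(W), all W → L
Reading off the rows marked L gives the requested list; there are 14 such values of n.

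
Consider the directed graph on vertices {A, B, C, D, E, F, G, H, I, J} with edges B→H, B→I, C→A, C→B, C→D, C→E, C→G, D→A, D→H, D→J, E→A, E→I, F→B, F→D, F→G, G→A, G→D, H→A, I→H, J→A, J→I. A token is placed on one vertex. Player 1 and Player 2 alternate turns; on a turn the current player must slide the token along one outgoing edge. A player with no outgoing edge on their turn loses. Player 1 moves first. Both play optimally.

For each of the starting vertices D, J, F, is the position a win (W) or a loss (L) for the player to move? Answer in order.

D: W, J: W, F: L

Classify positions by backward induction: terminal positions (no move available) are L. From any other position, the mover wins iff some move reaches an L.
Every edge goes from a vertex to one that appears earlier in the order A, H, I, J, D, B, G, F, E, C, so processing vertices in that order labels each vertex after all of its successors.
A: no outgoing edge → L
H: W (go to A, an L position)
I: L (sole option H(W) is W)
J: W (go to I, an L position)
D: W (go to A, an L position)
B: W (go to I, an L position)
G: W (go to A, an L position)
F: L (options G(W), B(W), D(W) are all W)
E: W (go to I, an L position)
C: W (go to A, an L position)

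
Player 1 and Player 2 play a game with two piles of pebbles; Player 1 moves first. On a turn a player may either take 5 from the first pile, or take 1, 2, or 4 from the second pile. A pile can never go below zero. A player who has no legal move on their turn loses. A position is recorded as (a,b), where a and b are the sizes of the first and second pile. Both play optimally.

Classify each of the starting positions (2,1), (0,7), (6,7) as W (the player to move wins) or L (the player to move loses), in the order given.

(2,1): W, (0,7): W, (6,7): L

Label each position W (a win for the player to move) or L (a loss). A position with no legal move is L; any other position is W exactly when some move reaches an L, and L when every move reaches a W.
No move ever increases a pile, so every position that can arise here has a ≤ 6 and b ≤ 7; it is enough to label the cells with 0 ≤ a ≤ 6 and 0 ≤ b ≤ 7.
Every move lowers a or b (never raises either), so fill the grid row by row in increasing a, and left to right within a row: each cell's successors are then already labelled.
      b=0  b=1  b=2  b=3  b=4  b=5  b=6  b=7
a=0:    L    W    W    L    W    W    L    W
a=1:    L    W    W    L    W    W    L    W
a=2:    L    W    W    L    W    W    L    W
a=3:    L    W    W    L    W    W    L    W
a=4:    L    W    W    L    W    W    L    W
a=5:    W    L    W    W    L    W    W    L
a=6:    W    L    W    W    L    W    W    L
Cells with no legal move (terminal, hence L): (0,0), (1,0), (2,0), (3,0), (4,0).
The remaining L cells, each justified by listing all of its moves:
(0,3): L (options (0,2)(W), (0,1)(W) are all W)
(0,6): L (options (0,5)(W), (0,4)(W), (0,2)(W) are all W)
(1,3): L (options (1,2)(W), (1,1)(W) are all W)
(1,6): L (options (1,5)(W), (1,4)(W), (1,2)(W) are all W)
(2,3): L (options (2,2)(W), (2,1)(W) are all W)
(2,6): L (options (2,5)(W), (2,4)(W), (2,2)(W) are all W)
(3,3): L (options (3,2)(W), (3,1)(W) are all W)
(3,6): L (options (3,5)(W), (3,4)(W), (3,2)(W) are all W)
(4,3): L (options (4,2)(W), (4,1)(W) are all W)
(4,6): L (options (4,5)(W), (4,4)(W), (4,2)(W) are all W)
(5,1): L (options (0,1)(W), (5,0)(W) are all W)
(5,4): L (options (0,4)(W), (5,3)(W), (5,2)(W), (5,0)(W) are all W)
(5,7): L (options (0,7)(W), (5,6)(W), (5,5)(W), (5,3)(W) are all W)
(6,1): L (options (1,1)(W), (6,0)(W) are all W)
(6,4): L (options (1,4)(W), (6,3)(W), (6,2)(W), (6,0)(W) are all W)
(6,7): L (options (1,7)(W), (6,6)(W), (6,5)(W), (6,3)(W) are all W)
Every other cell has at least one move into one of the L cells above, so it is W.
(2,1): the move to (2,0) reaches an L cell, so W
(0,7): the move to (0,6) reaches an L cell, so W
(6,7): one of the L cells justified above, so L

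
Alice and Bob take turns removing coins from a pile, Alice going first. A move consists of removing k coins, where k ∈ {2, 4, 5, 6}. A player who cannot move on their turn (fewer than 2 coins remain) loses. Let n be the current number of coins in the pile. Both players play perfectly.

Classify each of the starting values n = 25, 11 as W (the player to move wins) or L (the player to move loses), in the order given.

Compute win/loss labels from the base case upward. A position with no move is L. Any other position is W if it can reach an L in one move, else L.
n=0: no move → L
n=1: no move → L
n=2: W (go to 0, an L position)
n=3: W (go to 1, an L position)
n=4: W (go to 0, an L position)
n=5: W (go to 1, an L position)
n=6: W (go to 1, an L position)
n=7: W (go to 1, an L position)
n=8: L (options 6(W), 4(W), 3(W), 2(W) are all W)
n=9: L (options 7(W), 5(W), 4(W), 3(W) are all W)
n=10: W (go to 8, an L position)
n=11: W (go to 9, an L position)
n=12: W (go to 8, an L position)
n=13: W (go to 9, an L position)
n=14: W (go to 9, an L position)
n=15: W (go to 9, an L position)
n=16: L (options 14(W), 12(W), 11(W), 10(W) are all W)
n=17: L (options 15(W), 13(W), 12(W), 11(W) are all W)
n=18: W (go to 16, an L position)
n=19: W (go to 17, an L position)
n=20: W (go to 16, an L position)
n=21: W (go to 17, an L position)
n=22: W (go to 17, an L position)
n=23: W (go to 17, an L position)
n=24: L (options 22(W), 20(W), 19(W), 18(W) are all W)
n=25: L (options 23(W), 21(W), 20(W), 19(W) are all W)

25: L, 11: W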